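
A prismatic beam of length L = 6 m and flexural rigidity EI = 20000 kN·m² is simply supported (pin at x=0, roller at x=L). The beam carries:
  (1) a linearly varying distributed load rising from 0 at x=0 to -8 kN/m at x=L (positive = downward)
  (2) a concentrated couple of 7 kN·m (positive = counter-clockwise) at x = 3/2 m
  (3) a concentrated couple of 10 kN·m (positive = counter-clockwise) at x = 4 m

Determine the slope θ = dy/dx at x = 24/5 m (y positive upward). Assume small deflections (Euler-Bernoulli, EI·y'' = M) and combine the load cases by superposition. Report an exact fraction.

θ(24/5) = -881489/600000000 rad

Load 1 — triangular load w₀=-8 kN/m (0→w₀ over full span):
  θ_1 = -w₀(7L⁴-30L²x²+15x⁴)/(360LEI) = -(-8)·(7·6⁴-30·6²·(24/5)²+15·(24/5)⁴)/(360·6·20000) = -2271/1562500 rad
Load 2 — applied couple M₀=7 kN·m at a=3/2 m (b=L-a=9/2):
  θ_2 = (M₀x²/(2L)-M₀(x-a)+C₁)/EI  [x>a] with C₁=M₀(3b²-L²)/(6L)=77/16 = (7·(24/5)²/(2·6)-7·((24/5)-(3/2))+(77/16))/20000 = -1939/8000000 rad
Load 3 — applied couple M₀=10 kN·m at a=4 m (b=L-a=2):
  θ_3 = (M₀x²/(2L)-M₀(x-a)+C₁)/EI  [x>a] with C₁=M₀(3b²-L²)/(6L)=-20/3 = (10·(24/5)²/(2·6)-10·((24/5)-4)+(-20/3))/20000 = 17/75000 rad
Superposition: θ = Σ θ_i = -881489/600000000 rad ≈ -0.001469 rad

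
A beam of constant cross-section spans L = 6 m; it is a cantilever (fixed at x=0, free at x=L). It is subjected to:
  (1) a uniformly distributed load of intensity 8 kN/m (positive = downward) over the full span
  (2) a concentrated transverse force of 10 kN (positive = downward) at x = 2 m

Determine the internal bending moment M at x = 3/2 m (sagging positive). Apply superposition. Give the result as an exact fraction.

M(3/2) = -86 kN·m

Load 1 — uniform load w=8 kN/m over full span:
  M_1 = -w(L-x)²/2 = -8·(6-(3/2))²/2 = -81 kN·m
Load 2 — point force P=10 kN at a=2 m (b=L-a=4):
  M_2 = -P(a-x)  [x≤a] = -10·(2-(3/2)) = -5 kN·m
Superposition: M = Σ M_i = -86 kN·m ≈ -86.000000 kN·m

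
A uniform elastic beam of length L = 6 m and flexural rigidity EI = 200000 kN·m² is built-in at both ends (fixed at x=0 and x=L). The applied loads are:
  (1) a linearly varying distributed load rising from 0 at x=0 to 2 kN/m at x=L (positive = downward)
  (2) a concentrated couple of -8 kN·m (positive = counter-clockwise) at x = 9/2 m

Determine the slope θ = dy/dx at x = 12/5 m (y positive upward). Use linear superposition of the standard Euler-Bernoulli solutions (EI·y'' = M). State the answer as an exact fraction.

θ(12/5) = 201/62500000 rad

Load 1 — triangular load w₀=2 kN/m (0→w₀ over full span):
  θ_1 = -w₀(2x(L-x)(L-2x)(x+2L)+x²(L-x)²)/(120LEI) = -2·(2·(12/5)·(6-(12/5))·(6-2·(12/5))·((12/5)+2·6)+(12/5)²·(6-(12/5))²)/(120·6·200000) = -81/15625000 rad
Load 2 — applied couple M₀=-8 kN·m at a=9/2 m (b=L-a=3/2):
  θ_2 = (R_Ax²/2 - M_Ax)/EI  [x≤a] with R_A=-3/2, M_A=-5/2 = ((-3/2)·(12/5)²/2 - (-5/2)·(12/5))/200000 = 21/2500000 rad
Superposition: θ = Σ θ_i = 201/62500000 rad ≈ 0.000003 rad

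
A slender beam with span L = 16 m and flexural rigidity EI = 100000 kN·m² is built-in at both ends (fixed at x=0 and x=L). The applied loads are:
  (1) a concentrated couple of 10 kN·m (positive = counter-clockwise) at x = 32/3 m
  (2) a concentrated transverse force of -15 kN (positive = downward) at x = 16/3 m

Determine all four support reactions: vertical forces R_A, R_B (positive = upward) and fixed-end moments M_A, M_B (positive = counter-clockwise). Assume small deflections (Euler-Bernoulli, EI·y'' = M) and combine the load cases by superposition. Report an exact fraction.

R_A = -185/18 kN, M_A = -290/9 kN·m, R_B = -85/18 kN, M_B = 160/9 kN·m

Load 1 — applied couple M₀=10 kN·m at a=32/3 m (b=L-a=16/3):
  R_A = 6M₀ab/L³ = 6·10·(32/3)·(16/3)/16³ = 5/6 kN
  M_A = M₀b(2a-b)/L² = 10·(16/3)·(2·(32/3)-(16/3))/16² = 10/3 kN·m
  R_B = -6M₀ab/L³ = -6·10·(32/3)·(16/3)/16³ = -5/6 kN
  M_B = M₀a(2b-a)/L² = 10·(32/3)·(2·(16/3)-(32/3))/16² = 0 kN·m
Load 2 — point force P=-15 kN at a=16/3 m (b=L-a=32/3):
  R_A = Pb²(3a+b)/L³ = (-15)·(32/3)²·(3·(16/3)+(32/3))/16³ = -100/9 kN
  M_A = Pab²/L² = (-15)·(16/3)·(32/3)²/16² = -320/9 kN·m
  R_B = Pa²(a+3b)/L³ = (-15)·(16/3)²·((16/3)+3·(32/3))/16³ = -35/9 kN
  M_B = -Pa²b/L² = -(-15)·(16/3)²·(32/3)/16² = 160/9 kN·m
Superposition: R_A = -185/18 kN, M_A = -290/9 kN·m, R_B = -85/18 kN, M_B = 160/9 kN·m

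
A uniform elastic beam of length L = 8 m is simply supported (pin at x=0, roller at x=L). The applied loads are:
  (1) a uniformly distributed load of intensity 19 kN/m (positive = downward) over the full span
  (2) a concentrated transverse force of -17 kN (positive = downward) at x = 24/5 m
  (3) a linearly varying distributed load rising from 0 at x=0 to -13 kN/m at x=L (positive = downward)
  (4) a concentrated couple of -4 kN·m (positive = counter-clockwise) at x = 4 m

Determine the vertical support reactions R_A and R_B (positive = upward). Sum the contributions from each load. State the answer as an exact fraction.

Load 1 — uniform load w=19 kN/m over full span:
  R_A = wL/2 = 19·8/2 = 76 kN
  R_B = wL/2 = 19·8/2 = 76 kN
Load 2 — point force P=-17 kN at a=24/5 m (b=L-a=16/5):
  R_A = Pb/L = (-17)·(16/5)/8 = -34/5 kN
  R_B = Pa/L = (-17)·(24/5)/8 = -51/5 kN
Load 3 — triangular load w₀=-13 kN/m (0→w₀ over full span):
  R_A = w₀L/6 = (-13)·8/6 = -52/3 kN
  R_B = w₀L/3 = (-13)·8/3 = -104/3 kN
Load 4 — applied couple M₀=-4 kN·m at a=4 m (b=L-a=4):
  R_A = M₀/L = (-4)/8 = -1/2 kN
  R_B = -M₀/L = -(-4)/8 = 1/2 kN
Superposition: R_A = 1541/30 kN, R_B = 949/30 kN

R_A = 1541/30 kN, R_B = 949/30 kN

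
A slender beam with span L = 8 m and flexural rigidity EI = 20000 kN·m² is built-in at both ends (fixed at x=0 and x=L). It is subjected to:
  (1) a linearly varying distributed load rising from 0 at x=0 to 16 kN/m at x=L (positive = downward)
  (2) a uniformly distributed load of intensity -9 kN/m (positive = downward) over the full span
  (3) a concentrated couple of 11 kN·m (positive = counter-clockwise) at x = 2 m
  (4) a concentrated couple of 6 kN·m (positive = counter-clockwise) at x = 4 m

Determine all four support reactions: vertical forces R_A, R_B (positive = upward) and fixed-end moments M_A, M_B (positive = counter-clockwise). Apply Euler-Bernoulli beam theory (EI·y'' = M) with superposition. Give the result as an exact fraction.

R_A = -4521/320 kN, M_A = -3463/240 kN·m, R_B = 1961/320 kN, M_B = 139/80 kN·m

Load 1 — triangular load w₀=16 kN/m (0→w₀ over full span):
  R_A = 3w₀L/20 = 3·16·8/20 = 96/5 kN
  M_A = w₀L²/30 = 16·8²/30 = 512/15 kN·m
  R_B = 7w₀L/20 = 7·16·8/20 = 224/5 kN
  M_B = -w₀L²/20 = -16·8²/20 = -256/5 kN·m
Load 2 — uniform load w=-9 kN/m over full span:
  R_A = wL/2 = (-9)·8/2 = -36 kN
  M_A = wL²/12 = (-9)·8²/12 = -48 kN·m
  R_B = wL/2 = (-9)·8/2 = -36 kN
  M_B = -wL²/12 = -(-9)·8²/12 = 48 kN·m
Load 3 — applied couple M₀=11 kN·m at a=2 m (b=L-a=6):
  R_A = 6M₀ab/L³ = 6·11·2·6/8³ = 99/64 kN
  M_A = M₀b(2a-b)/L² = 11·6·(2·2-6)/8² = -33/16 kN·m
  R_B = -6M₀ab/L³ = -6·11·2·6/8³ = -99/64 kN
  M_B = M₀a(2b-a)/L² = 11·2·(2·6-2)/8² = 55/16 kN·m
Load 4 — applied couple M₀=6 kN·m at a=4 m (b=L-a=4):
  R_A = 6M₀ab/L³ = 6·6·4·4/8³ = 9/8 kN
  M_A = M₀b(2a-b)/L² = 6·4·(2·4-4)/8² = 3/2 kN·m
  R_B = -6M₀ab/L³ = -6·6·4·4/8³ = -9/8 kN
  M_B = M₀a(2b-a)/L² = 6·4·(2·4-4)/8² = 3/2 kN·m
Superposition: R_A = -4521/320 kN, M_A = -3463/240 kN·m, R_B = 1961/320 kN, M_B = 139/80 kN·m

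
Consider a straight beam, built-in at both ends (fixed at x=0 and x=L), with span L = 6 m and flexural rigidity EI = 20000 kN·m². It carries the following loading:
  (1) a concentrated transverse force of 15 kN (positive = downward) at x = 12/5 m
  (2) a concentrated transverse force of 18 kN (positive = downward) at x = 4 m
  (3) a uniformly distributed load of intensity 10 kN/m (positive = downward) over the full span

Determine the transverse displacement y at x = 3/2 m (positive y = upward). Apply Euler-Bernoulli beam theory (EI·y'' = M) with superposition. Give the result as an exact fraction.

Load 1 — point force P=15 kN at a=12/5 m (b=L-a=18/5):
  y_1 = -Pb²x²(3aL-(3a+b)x)/(6L³EI)  [x≤a] = -15·(18/5)²·(3/2)²·(3·(12/5)·6-(3·(12/5)+(18/5))·(3/2))/(6·6³·20000) = -729/1600000 m
Load 2 — point force P=18 kN at a=4 m (b=L-a=2):
  y_2 = -Pb²x²(3aL-(3a+b)x)/(6L³EI)  [x≤a] = -18·2²·(3/2)²·(3·4·6-(3·4+2)·(3/2))/(6·6³·20000) = -51/160000 m
Load 3 — uniform load w=10 kN/m over full span:
  y_3 = -wx²(L-x)²/(24EI) = -10·(3/2)²·(6-(3/2))²/(24·20000) = -243/256000 m
Superposition: y = Σ y_i = -11031/6400000 m ≈ -0.001724 m

y(3/2) = -11031/6400000 m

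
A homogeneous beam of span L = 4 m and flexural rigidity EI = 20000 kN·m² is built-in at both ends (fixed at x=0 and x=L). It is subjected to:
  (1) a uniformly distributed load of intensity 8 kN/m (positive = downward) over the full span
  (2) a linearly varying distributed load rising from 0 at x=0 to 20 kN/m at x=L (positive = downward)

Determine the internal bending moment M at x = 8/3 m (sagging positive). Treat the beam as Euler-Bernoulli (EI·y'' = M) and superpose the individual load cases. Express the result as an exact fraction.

M(8/3) = 736/81 kN·m

Load 1 — uniform load w=8 kN/m over full span:
  M_1 = wLx/2 - wL²/12 - wx²/2 = 8·4·(8/3)/2 - 8·4²/12 - 8·(8/3)²/2 = 32/9 kN·m
Load 2 — triangular load w₀=20 kN/m (0→w₀ over full span):
  M_2 = 3w₀Lx/20 - w₀L²/30 - w₀x³/(6L) = 3·20·4·(8/3)/20 - 20·4²/30 - 20·(8/3)³/(6·4) = 448/81 kN·m
Superposition: M = Σ M_i = 736/81 kN·m ≈ 9.086420 kN·m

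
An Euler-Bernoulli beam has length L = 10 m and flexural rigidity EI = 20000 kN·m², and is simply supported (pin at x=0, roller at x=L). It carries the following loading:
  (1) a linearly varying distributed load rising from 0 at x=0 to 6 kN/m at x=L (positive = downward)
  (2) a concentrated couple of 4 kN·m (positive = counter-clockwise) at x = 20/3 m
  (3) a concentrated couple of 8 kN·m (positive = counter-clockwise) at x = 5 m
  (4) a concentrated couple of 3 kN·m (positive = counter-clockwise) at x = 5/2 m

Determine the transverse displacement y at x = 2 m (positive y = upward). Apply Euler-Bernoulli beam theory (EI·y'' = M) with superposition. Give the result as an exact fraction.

Load 1 — triangular load w₀=6 kN/m (0→w₀ over full span):
  y_1 = -w₀x(7L⁴-10L²x²+3x⁴)/(360LEI) = -6·2·(7·10⁴-10·10²·2²+3·2⁴)/(360·10·20000) = -172/15625 m
Load 2 — applied couple M₀=4 kN·m at a=20/3 m (b=L-a=10/3):
  y_2 = (M₀x³/(6L)+C₁x)/EI  [x≤a] with C₁=M₀(3b²-L²)/(6L)=-40/9 = (4·2³/(6·10)+(-40/9)·2)/20000 = -47/112500 m
Load 3 — applied couple M₀=8 kN·m at a=5 m (b=L-a=5):
  y_3 = (M₀x³/(6L)+C₁x)/EI  [x≤a] with C₁=M₀(3b²-L²)/(6L)=-10/3 = (8·2³/(6·10)+(-10/3)·2)/20000 = -7/25000 m
Load 4 — applied couple M₀=3 kN·m at a=5/2 m (b=L-a=15/2):
  y_4 = (M₀x³/(6L)+C₁x)/EI  [x≤a] with C₁=M₀(3b²-L²)/(6L)=55/16 = (3·2³/(6·10)+(55/16)·2)/20000 = 291/800000 m
Superposition: y = Σ y_i = -408313/36000000 m ≈ -0.011342 m

y(2) = -408313/36000000 m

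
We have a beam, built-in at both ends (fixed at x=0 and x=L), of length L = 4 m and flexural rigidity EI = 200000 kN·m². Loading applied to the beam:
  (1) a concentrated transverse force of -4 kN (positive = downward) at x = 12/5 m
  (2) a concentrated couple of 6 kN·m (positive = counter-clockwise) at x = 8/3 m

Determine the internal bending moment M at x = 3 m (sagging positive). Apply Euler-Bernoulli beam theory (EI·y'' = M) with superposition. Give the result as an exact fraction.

Load 1 — point force P=-4 kN at a=12/5 m (b=L-a=8/5):
  M_1 = Pa²(a+3b)(L-x)/L³ - Pa²b/L²  [x>a] = (-4)·(12/5)²·((12/5)+3·(8/5))·(4-3)/4³ - (-4)·(12/5)²·(8/5)/4² = -36/125 kN·m
Load 2 — applied couple M₀=6 kN·m at a=8/3 m (b=L-a=4/3):
  M_2 = R_Ax - M_A - M₀  [x>a] with R_A=2, M_A=2 = 2·3 - 2 - 6 = -2 kN·m
Superposition: M = Σ M_i = -286/125 kN·m ≈ -2.288000 kN·m

M(3) = -286/125 kN·m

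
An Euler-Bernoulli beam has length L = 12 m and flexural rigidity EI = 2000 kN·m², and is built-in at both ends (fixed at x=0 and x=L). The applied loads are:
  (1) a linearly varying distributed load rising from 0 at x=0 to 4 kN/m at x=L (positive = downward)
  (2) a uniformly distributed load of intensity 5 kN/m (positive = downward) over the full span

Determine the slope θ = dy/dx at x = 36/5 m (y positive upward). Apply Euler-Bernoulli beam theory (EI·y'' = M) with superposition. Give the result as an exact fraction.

θ(36/5) = 1782/78125 rad

Load 1 — triangular load w₀=4 kN/m (0→w₀ over full span):
  θ_1 = -w₀(2x(L-x)(L-2x)(x+2L)+x²(L-x)²)/(120LEI) = -4·(2·(36/5)·(12-(36/5))·(12-2·(36/5))·((36/5)+2·12)+(36/5)²·(12-(36/5))²)/(120·12·2000) = 432/78125 rad
Load 2 — uniform load w=5 kN/m over full span:
  θ_2 = -wx(L-x)(L-2x)/(12EI) = -5·(36/5)·(12-(36/5))·(12-2·(36/5))/(12·2000) = 54/3125 rad
Superposition: θ = Σ θ_i = 1782/78125 rad ≈ 0.022810 rad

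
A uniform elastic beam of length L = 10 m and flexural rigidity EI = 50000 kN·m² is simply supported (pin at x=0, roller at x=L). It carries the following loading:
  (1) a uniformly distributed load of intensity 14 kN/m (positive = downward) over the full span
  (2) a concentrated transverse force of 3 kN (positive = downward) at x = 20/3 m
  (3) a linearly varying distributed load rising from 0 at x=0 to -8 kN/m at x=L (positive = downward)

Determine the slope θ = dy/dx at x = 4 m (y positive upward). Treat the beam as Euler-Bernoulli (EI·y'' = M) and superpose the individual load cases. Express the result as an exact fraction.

θ(4) = -8239/3375000 rad

Load 1 — uniform load w=14 kN/m over full span:
  θ_1 = -w(L³-6Lx²+4x³)/(24EI) = -14·(10³-6·10·4²+4·4³)/(24·50000) = -259/75000 rad
Load 2 — point force P=3 kN at a=20/3 m (b=L-a=10/3):
  θ_2 = -Pb(L²-b²-3x²)/(6LEI)  [x≤a] = -3·(10/3)·(10²-(10/3)²-3·4²)/(6·10·50000) = -23/168750 rad
Load 3 — triangular load w₀=-8 kN/m (0→w₀ over full span):
  θ_3 = -w₀(7L⁴-30L²x²+15x⁴)/(360LEI) = -(-8)·(7·10⁴-30·10²·4²+15·4⁴)/(360·10·50000) = 323/281250 rad
Superposition: θ = Σ θ_i = -8239/3375000 rad ≈ -0.002441 rad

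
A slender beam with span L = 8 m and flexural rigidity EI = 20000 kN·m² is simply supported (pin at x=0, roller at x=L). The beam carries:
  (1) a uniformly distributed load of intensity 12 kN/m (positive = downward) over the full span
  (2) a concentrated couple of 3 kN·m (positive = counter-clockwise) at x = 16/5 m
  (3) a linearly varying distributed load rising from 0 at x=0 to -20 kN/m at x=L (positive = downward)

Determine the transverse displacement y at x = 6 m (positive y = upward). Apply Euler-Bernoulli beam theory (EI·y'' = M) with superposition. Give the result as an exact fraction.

y(6) = -8351/3000000 m

Load 1 — uniform load w=12 kN/m over full span:
  y_1 = -wx(L³-2Lx²+x³)/(24EI) = -12·6·(8³-2·8·6²+6³)/(24·20000) = -57/2500 m
Load 2 — applied couple M₀=3 kN·m at a=16/5 m (b=L-a=24/5):
  y_2 = (M₀x³/(6L)-M₀(x-a)²/2+C₁x)/EI  [x>a] with C₁=M₀(3b²-L²)/(6L)=8/25 = (3·6³/(6·8)-3·(6-(16/5))²/2+(8/25)·6)/20000 = 183/1000000 m
Load 3 — triangular load w₀=-20 kN/m (0→w₀ over full span):
  y_3 = -w₀x(7L⁴-10L²x²+3x⁴)/(360LEI) = -(-20)·6·(7·8⁴-10·8²·6²+3·6⁴)/(360·8·20000) = 119/6000 m
Superposition: y = Σ y_i = -8351/3000000 m ≈ -0.002784 m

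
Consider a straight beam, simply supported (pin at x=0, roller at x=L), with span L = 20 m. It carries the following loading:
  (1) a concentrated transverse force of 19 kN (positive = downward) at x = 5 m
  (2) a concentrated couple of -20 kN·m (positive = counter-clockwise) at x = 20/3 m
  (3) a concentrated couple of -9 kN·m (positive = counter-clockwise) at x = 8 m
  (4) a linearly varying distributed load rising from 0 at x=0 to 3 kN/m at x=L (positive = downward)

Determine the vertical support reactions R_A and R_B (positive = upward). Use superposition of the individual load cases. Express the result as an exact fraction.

Load 1 — point force P=19 kN at a=5 m (b=L-a=15):
  R_A = Pb/L = 19·15/20 = 57/4 kN
  R_B = Pa/L = 19·5/20 = 19/4 kN
Load 2 — applied couple M₀=-20 kN·m at a=20/3 m (b=L-a=40/3):
  R_A = M₀/L = (-20)/20 = -1 kN
  R_B = -M₀/L = -(-20)/20 = 1 kN
Load 3 — applied couple M₀=-9 kN·m at a=8 m (b=L-a=12):
  R_A = M₀/L = (-9)/20 = -9/20 kN
  R_B = -M₀/L = -(-9)/20 = 9/20 kN
Load 4 — triangular load w₀=3 kN/m (0→w₀ over full span):
  R_A = w₀L/6 = 3·20/6 = 10 kN
  R_B = w₀L/3 = 3·20/3 = 20 kN
Superposition: R_A = 114/5 kN, R_B = 131/5 kN

R_A = 114/5 kN, R_B = 131/5 kN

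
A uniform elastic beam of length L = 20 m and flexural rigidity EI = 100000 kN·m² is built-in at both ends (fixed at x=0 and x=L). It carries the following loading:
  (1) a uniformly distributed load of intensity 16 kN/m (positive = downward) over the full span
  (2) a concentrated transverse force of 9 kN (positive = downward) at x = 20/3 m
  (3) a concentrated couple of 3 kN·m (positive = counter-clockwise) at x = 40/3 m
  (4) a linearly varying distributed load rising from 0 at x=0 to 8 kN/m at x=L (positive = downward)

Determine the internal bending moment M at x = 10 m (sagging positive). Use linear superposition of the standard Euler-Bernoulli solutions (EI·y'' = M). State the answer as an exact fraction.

Load 1 — uniform load w=16 kN/m over full span:
  M_1 = wLx/2 - wL²/12 - wx²/2 = 16·20·10/2 - 16·20²/12 - 16·10²/2 = 800/3 kN·m
Load 2 — point force P=9 kN at a=20/3 m (b=L-a=40/3):
  M_2 = Pa²(a+3b)(L-x)/L³ - Pa²b/L²  [x>a] = 9·(20/3)²·((20/3)+3·(40/3))·(20-10)/20³ - 9·(20/3)²·(40/3)/20² = 10 kN·m
Load 3 — applied couple M₀=3 kN·m at a=40/3 m (b=L-a=20/3):
  M_3 = R_Ax - M_A  [x≤a] with R_A=1/5, M_A=1 = (1/5)·10 - 1 = 1 kN·m
Load 4 — triangular load w₀=8 kN/m (0→w₀ over full span):
  M_4 = 3w₀Lx/20 - w₀L²/30 - w₀x³/(6L) = 3·8·20·10/20 - 8·20²/30 - 8·10³/(6·20) = 200/3 kN·m
Superposition: M = Σ M_i = 1033/3 kN·m ≈ 344.333333 kN·m

M(10) = 1033/3 kN·m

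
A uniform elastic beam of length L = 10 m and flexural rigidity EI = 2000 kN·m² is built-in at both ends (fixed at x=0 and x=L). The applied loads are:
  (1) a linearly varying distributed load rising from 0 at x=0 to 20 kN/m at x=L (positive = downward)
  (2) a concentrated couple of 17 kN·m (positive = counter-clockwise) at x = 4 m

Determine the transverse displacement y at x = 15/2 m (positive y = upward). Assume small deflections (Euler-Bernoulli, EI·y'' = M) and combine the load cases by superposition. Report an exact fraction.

y(15/2) = -3853/51200 m

Load 1 — triangular load w₀=20 kN/m (0→w₀ over full span):
  y_1 = -w₀x²(L-x)²(x+2L)/(120LEI) = -20·(15/2)²·(10-(15/2))²·((15/2)+2·10)/(120·10·2000) = -165/2048 m
Load 2 — applied couple M₀=17 kN·m at a=4 m (b=L-a=6):
  y_2 = (R_Ax³/6 - M_Ax²/2 - M₀(x-a)²/2)/EI  [x>a] with R_A=306/125, M_A=51/25 = ((306/125)·(15/2)³/6 - (51/25)·(15/2)²/2 - 17·((15/2)-4)²/2)/2000 = 17/3200 m
Superposition: y = Σ y_i = -3853/51200 m ≈ -0.075254 m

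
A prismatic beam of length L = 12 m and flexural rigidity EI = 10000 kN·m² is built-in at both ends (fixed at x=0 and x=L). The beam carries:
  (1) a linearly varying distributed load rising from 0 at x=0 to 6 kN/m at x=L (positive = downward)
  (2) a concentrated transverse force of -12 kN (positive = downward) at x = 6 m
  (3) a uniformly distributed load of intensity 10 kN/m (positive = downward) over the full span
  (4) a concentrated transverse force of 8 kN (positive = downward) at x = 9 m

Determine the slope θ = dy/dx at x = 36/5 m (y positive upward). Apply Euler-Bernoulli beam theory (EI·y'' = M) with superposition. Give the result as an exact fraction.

Load 1 — triangular load w₀=6 kN/m (0→w₀ over full span):
  θ_1 = -w₀(2x(L-x)(L-2x)(x+2L)+x²(L-x)²)/(120LEI) = -6·(2·(36/5)·(12-(36/5))·(12-2·(36/5))·((36/5)+2·12)+(36/5)²·(12-(36/5))²)/(120·12·10000) = 648/390625 rad
Load 2 — point force P=-12 kN at a=6 m (b=L-a=6):
  θ_2 = Pa²(L-x)(2bL-(3b+a)(L-x))/(2L³EI)  [x>a] = (-12)·6²·(12-(36/5))·(2·6·12-(3·6+6)·(12-(36/5)))/(2·12³·10000) = -27/15625 rad
Load 3 — uniform load w=10 kN/m over full span:
  θ_3 = -wx(L-x)(L-2x)/(12EI) = -10·(36/5)·(12-(36/5))·(12-2·(36/5))/(12·10000) = 108/15625 rad
Load 4 — point force P=8 kN at a=9 m (b=L-a=3):
  θ_4 = -Pb²x(2aL-(3a+b)x)/(2L³EI)  [x≤a] = -8·3²·(36/5)·(2·9·12-(3·9+3)·(36/5))/(2·12³·10000) = 0 rad
Superposition: θ = Σ θ_i = 2673/390625 rad ≈ 0.006843 rad

θ(36/5) = 2673/390625 rad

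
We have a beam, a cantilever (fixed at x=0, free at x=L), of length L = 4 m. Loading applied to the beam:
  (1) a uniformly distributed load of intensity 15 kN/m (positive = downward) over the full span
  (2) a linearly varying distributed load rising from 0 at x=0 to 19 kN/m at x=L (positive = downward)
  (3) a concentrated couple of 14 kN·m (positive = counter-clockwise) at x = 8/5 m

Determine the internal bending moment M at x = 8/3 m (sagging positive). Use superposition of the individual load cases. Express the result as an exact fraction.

M(8/3) = -2296/81 kN·m

Load 1 — uniform load w=15 kN/m over full span:
  M_1 = -w(L-x)²/2 = -15·(4-(8/3))²/2 = -40/3 kN·m
Load 2 — triangular load w₀=19 kN/m (0→w₀ over full span):
  M_2 = w₀Lx/2 - w₀L²/3 - w₀x³/(6L) = 19·4·(8/3)/2 - 19·4²/3 - 19·(8/3)³/(6·4) = -1216/81 kN·m
Load 3 — applied couple M₀=14 kN·m at a=8/5 m (b=L-a=12/5):
  M_3 = 0  [x>a] = 0 kN·m
Superposition: M = Σ M_i = -2296/81 kN·m ≈ -28.345679 kN·m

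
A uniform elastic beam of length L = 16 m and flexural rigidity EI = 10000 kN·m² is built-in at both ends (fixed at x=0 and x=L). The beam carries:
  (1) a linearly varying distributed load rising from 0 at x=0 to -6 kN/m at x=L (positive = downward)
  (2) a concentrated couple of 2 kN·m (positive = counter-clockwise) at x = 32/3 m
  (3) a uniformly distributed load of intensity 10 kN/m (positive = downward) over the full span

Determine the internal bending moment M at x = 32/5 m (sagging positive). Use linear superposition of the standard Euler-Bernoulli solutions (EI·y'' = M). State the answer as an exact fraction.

M(32/5) = 26134/375 kN·m

Load 1 — triangular load w₀=-6 kN/m (0→w₀ over full span):
  M_1 = 3w₀Lx/20 - w₀L²/30 - w₀x³/(6L) = 3·(-6)·16·(32/5)/20 - (-6)·16²/30 - (-6)·(32/5)³/(6·16) = -3072/125 kN·m
Load 2 — applied couple M₀=2 kN·m at a=32/3 m (b=L-a=16/3):
  M_2 = R_Ax - M_A  [x≤a] with R_A=1/6, M_A=2/3 = (1/6)·(32/5) - (2/3) = 2/5 kN·m
Load 3 — uniform load w=10 kN/m over full span:
  M_3 = wLx/2 - wL²/12 - wx²/2 = 10·16·(32/5)/2 - 10·16²/12 - 10·(32/5)²/2 = 1408/15 kN·m
Superposition: M = Σ M_i = 26134/375 kN·m ≈ 69.690667 kN·m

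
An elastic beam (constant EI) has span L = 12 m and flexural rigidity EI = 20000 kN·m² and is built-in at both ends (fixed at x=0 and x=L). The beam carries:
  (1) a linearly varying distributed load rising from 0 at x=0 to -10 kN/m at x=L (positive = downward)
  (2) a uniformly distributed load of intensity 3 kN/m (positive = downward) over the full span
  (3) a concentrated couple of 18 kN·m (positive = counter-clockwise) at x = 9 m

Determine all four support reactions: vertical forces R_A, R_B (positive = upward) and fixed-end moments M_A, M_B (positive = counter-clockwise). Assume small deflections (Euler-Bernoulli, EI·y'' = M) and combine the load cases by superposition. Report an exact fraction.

Load 1 — triangular load w₀=-10 kN/m (0→w₀ over full span):
  R_A = 3w₀L/20 = 3·(-10)·12/20 = -18 kN
  M_A = w₀L²/30 = (-10)·12²/30 = -48 kN·m
  R_B = 7w₀L/20 = 7·(-10)·12/20 = -42 kN
  M_B = -w₀L²/20 = -(-10)·12²/20 = 72 kN·m
Load 2 — uniform load w=3 kN/m over full span:
  R_A = wL/2 = 3·12/2 = 18 kN
  M_A = wL²/12 = 3·12²/12 = 36 kN·m
  R_B = wL/2 = 3·12/2 = 18 kN
  M_B = -wL²/12 = -3·12²/12 = -36 kN·m
Load 3 — applied couple M₀=18 kN·m at a=9 m (b=L-a=3):
  R_A = 6M₀ab/L³ = 6·18·9·3/12³ = 27/16 kN
  M_A = M₀b(2a-b)/L² = 18·3·(2·9-3)/12² = 45/8 kN·m
  R_B = -6M₀ab/L³ = -6·18·9·3/12³ = -27/16 kN
  M_B = M₀a(2b-a)/L² = 18·9·(2·3-9)/12² = -27/8 kN·m
Superposition: R_A = 27/16 kN, M_A = -51/8 kN·m, R_B = -411/16 kN, M_B = 261/8 kN·m

R_A = 27/16 kN, M_A = -51/8 kN·m, R_B = -411/16 kN, M_B = 261/8 kN·m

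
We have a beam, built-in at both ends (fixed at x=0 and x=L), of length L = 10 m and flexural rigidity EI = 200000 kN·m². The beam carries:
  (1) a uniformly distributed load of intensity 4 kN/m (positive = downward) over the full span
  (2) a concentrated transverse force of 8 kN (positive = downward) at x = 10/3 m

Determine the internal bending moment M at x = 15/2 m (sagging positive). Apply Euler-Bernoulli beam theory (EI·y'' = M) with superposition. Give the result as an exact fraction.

M(15/2) = 185/54 kN·m

Load 1 — uniform load w=4 kN/m over full span:
  M_1 = wLx/2 - wL²/12 - wx²/2 = 4·10·(15/2)/2 - 4·10²/12 - 4·(15/2)²/2 = 25/6 kN·m
Load 2 — point force P=8 kN at a=10/3 m (b=L-a=20/3):
  M_2 = Pa²(a+3b)(L-x)/L³ - Pa²b/L²  [x>a] = 8·(10/3)²·((10/3)+3·(20/3))·(10-(15/2))/10³ - 8·(10/3)²·(20/3)/10² = -20/27 kN·m
Superposition: M = Σ M_i = 185/54 kN·m ≈ 3.425926 kN·m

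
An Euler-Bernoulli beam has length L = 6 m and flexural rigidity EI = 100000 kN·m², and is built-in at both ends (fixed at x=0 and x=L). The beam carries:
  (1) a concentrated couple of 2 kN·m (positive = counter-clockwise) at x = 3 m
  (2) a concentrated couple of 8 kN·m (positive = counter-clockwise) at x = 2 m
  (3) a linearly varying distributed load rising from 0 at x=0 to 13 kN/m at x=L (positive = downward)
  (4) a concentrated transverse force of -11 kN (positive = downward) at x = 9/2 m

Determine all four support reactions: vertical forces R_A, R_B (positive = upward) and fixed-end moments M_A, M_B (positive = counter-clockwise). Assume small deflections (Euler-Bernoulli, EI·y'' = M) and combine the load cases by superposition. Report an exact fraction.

Load 1 — applied couple M₀=2 kN·m at a=3 m (b=L-a=3):
  R_A = 6M₀ab/L³ = 6·2·3·3/6³ = 1/2 kN
  M_A = M₀b(2a-b)/L² = 2·3·(2·3-3)/6² = 1/2 kN·m
  R_B = -6M₀ab/L³ = -6·2·3·3/6³ = -1/2 kN
  M_B = M₀a(2b-a)/L² = 2·3·(2·3-3)/6² = 1/2 kN·m
Load 2 — applied couple M₀=8 kN·m at a=2 m (b=L-a=4):
  R_A = 6M₀ab/L³ = 6·8·2·4/6³ = 16/9 kN
  M_A = M₀b(2a-b)/L² = 8·4·(2·2-4)/6² = 0 kN·m
  R_B = -6M₀ab/L³ = -6·8·2·4/6³ = -16/9 kN
  M_B = M₀a(2b-a)/L² = 8·2·(2·4-2)/6² = 8/3 kN·m
Load 3 — triangular load w₀=13 kN/m (0→w₀ over full span):
  R_A = 3w₀L/20 = 3·13·6/20 = 117/10 kN
  M_A = w₀L²/30 = 13·6²/30 = 78/5 kN·m
  R_B = 7w₀L/20 = 7·13·6/20 = 273/10 kN
  M_B = -w₀L²/20 = -13·6²/20 = -117/5 kN·m
Load 4 — point force P=-11 kN at a=9/2 m (b=L-a=3/2):
  R_A = Pb²(3a+b)/L³ = (-11)·(3/2)²·(3·(9/2)+(3/2))/6³ = -55/32 kN
  M_A = Pab²/L² = (-11)·(9/2)·(3/2)²/6² = -99/32 kN·m
  R_B = Pa²(a+3b)/L³ = (-11)·(9/2)²·((9/2)+3·(3/2))/6³ = -297/32 kN
  M_B = -Pa²b/L² = -(-11)·(9/2)²·(3/2)/6² = 297/32 kN·m
Superposition: R_A = 17653/1440 kN, M_A = 2081/160 kN·m, R_B = 22667/1440 kN, M_B = -5257/480 kN·m

R_A = 17653/1440 kN, M_A = 2081/160 kN·m, R_B = 22667/1440 kN, M_B = -5257/480 kN·m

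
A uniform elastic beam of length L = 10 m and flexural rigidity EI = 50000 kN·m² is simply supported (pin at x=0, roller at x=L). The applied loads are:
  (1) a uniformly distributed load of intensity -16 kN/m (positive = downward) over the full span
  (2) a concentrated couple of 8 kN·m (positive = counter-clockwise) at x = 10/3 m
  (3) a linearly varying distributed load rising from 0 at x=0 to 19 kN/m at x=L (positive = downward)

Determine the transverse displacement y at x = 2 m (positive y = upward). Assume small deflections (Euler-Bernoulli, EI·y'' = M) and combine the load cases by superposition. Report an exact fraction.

Load 1 — uniform load w=-16 kN/m over full span:
  y_1 = -wx(L³-2Lx²+x³)/(24EI) = -(-16)·2·(10³-2·10·2²+2³)/(24·50000) = 232/9375 m
Load 2 — applied couple M₀=8 kN·m at a=10/3 m (b=L-a=20/3):
  y_2 = (M₀x³/(6L)+C₁x)/EI  [x≤a] with C₁=M₀(3b²-L²)/(6L)=40/9 = (8·2³/(6·10)+(40/9)·2)/50000 = 28/140625 m
Load 3 — triangular load w₀=19 kN/m (0→w₀ over full span):
  y_3 = -w₀x(7L⁴-10L²x²+3x⁴)/(360LEI) = -19·2·(7·10⁴-10·10²·2²+3·2⁴)/(360·10·50000) = -3268/234375 m
Superposition: y = Σ y_i = 7736/703125 m ≈ 0.011002 m

y(2) = 7736/703125 m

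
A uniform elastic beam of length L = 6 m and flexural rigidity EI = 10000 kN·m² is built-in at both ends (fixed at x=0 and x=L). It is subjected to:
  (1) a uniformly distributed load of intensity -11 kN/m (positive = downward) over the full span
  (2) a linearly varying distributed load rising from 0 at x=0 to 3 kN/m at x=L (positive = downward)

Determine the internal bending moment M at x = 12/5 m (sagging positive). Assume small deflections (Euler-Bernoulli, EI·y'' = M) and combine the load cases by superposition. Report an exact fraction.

M(12/5) = -1599/125 kN·m

Load 1 — uniform load w=-11 kN/m over full span:
  M_1 = wLx/2 - wL²/12 - wx²/2 = (-11)·6·(12/5)/2 - (-11)·6²/12 - (-11)·(12/5)²/2 = -363/25 kN·m
Load 2 — triangular load w₀=3 kN/m (0→w₀ over full span):
  M_2 = 3w₀Lx/20 - w₀L²/30 - w₀x³/(6L) = 3·3·6·(12/5)/20 - 3·6²/30 - 3·(12/5)³/(6·6) = 216/125 kN·m
Superposition: M = Σ M_i = -1599/125 kN·m ≈ -12.792000 kN·m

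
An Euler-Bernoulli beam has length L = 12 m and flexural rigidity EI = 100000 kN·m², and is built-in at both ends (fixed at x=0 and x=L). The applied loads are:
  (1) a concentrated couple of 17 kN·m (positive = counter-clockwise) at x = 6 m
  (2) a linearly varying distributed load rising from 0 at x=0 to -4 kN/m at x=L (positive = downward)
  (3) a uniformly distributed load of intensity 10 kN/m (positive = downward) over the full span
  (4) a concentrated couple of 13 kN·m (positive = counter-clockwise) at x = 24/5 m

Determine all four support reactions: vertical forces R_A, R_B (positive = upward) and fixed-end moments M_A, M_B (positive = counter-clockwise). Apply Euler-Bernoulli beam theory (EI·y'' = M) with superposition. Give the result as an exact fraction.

R_A = 11297/200 kN, M_A = 10661/100 kN·m, R_B = 7903/200 kN, M_B = -8279/100 kN·m

Load 1 — applied couple M₀=17 kN·m at a=6 m (b=L-a=6):
  R_A = 6M₀ab/L³ = 6·17·6·6/12³ = 17/8 kN
  M_A = M₀b(2a-b)/L² = 17·6·(2·6-6)/12² = 17/4 kN·m
  R_B = -6M₀ab/L³ = -6·17·6·6/12³ = -17/8 kN
  M_B = M₀a(2b-a)/L² = 17·6·(2·6-6)/12² = 17/4 kN·m
Load 2 — triangular load w₀=-4 kN/m (0→w₀ over full span):
  R_A = 3w₀L/20 = 3·(-4)·12/20 = -36/5 kN
  M_A = w₀L²/30 = (-4)·12²/30 = -96/5 kN·m
  R_B = 7w₀L/20 = 7·(-4)·12/20 = -84/5 kN
  M_B = -w₀L²/20 = -(-4)·12²/20 = 144/5 kN·m
Load 3 — uniform load w=10 kN/m over full span:
  R_A = wL/2 = 10·12/2 = 60 kN
  M_A = wL²/12 = 10·12²/12 = 120 kN·m
  R_B = wL/2 = 10·12/2 = 60 kN
  M_B = -wL²/12 = -10·12²/12 = -120 kN·m
Load 4 — applied couple M₀=13 kN·m at a=24/5 m (b=L-a=36/5):
  R_A = 6M₀ab/L³ = 6·13·(24/5)·(36/5)/12³ = 39/25 kN
  M_A = M₀b(2a-b)/L² = 13·(36/5)·(2·(24/5)-(36/5))/12² = 39/25 kN·m
  R_B = -6M₀ab/L³ = -6·13·(24/5)·(36/5)/12³ = -39/25 kN
  M_B = M₀a(2b-a)/L² = 13·(24/5)·(2·(36/5)-(24/5))/12² = 104/25 kN·m
Superposition: R_A = 11297/200 kN, M_A = 10661/100 kN·m, R_B = 7903/200 kN, M_B = -8279/100 kN·m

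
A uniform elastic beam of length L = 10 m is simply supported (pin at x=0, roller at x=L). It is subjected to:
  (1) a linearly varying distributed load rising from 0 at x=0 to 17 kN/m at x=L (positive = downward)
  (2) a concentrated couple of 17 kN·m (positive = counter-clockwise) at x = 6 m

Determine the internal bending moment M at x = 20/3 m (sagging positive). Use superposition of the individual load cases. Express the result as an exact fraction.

Load 1 — triangular load w₀=17 kN/m (0→w₀ over full span):
  M_1 = w₀Lx/6 - w₀x³/(6L) = 17·10·(20/3)/6 - 17·(20/3)³/(6·10) = 8500/81 kN·m
Load 2 — applied couple M₀=17 kN·m at a=6 m (b=L-a=4):
  M_2 = M₀x/L - M₀  [x>a] = 17·(20/3)/10 - 17 = -17/3 kN·m
Superposition: M = Σ M_i = 8041/81 kN·m ≈ 99.271605 kN·m

M(20/3) = 8041/81 kN·m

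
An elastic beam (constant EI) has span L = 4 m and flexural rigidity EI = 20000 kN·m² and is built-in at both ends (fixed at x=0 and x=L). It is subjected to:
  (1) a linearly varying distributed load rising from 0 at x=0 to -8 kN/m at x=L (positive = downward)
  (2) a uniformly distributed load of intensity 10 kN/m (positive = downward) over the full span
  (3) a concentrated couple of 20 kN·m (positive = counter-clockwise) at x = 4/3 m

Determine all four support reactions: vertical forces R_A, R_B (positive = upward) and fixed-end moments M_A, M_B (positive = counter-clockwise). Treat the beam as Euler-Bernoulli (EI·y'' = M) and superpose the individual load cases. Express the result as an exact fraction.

R_A = 328/15 kN, M_A = 136/15 kN·m, R_B = 32/15 kN, M_B = -4/15 kN·m

Load 1 — triangular load w₀=-8 kN/m (0→w₀ over full span):
  R_A = 3w₀L/20 = 3·(-8)·4/20 = -24/5 kN
  M_A = w₀L²/30 = (-8)·4²/30 = -64/15 kN·m
  R_B = 7w₀L/20 = 7·(-8)·4/20 = -56/5 kN
  M_B = -w₀L²/20 = -(-8)·4²/20 = 32/5 kN·m
Load 2 — uniform load w=10 kN/m over full span:
  R_A = wL/2 = 10·4/2 = 20 kN
  M_A = wL²/12 = 10·4²/12 = 40/3 kN·m
  R_B = wL/2 = 10·4/2 = 20 kN
  M_B = -wL²/12 = -10·4²/12 = -40/3 kN·m
Load 3 — applied couple M₀=20 kN·m at a=4/3 m (b=L-a=8/3):
  R_A = 6M₀ab/L³ = 6·20·(4/3)·(8/3)/4³ = 20/3 kN
  M_A = M₀b(2a-b)/L² = 20·(8/3)·(2·(4/3)-(8/3))/4² = 0 kN·m
  R_B = -6M₀ab/L³ = -6·20·(4/3)·(8/3)/4³ = -20/3 kN
  M_B = M₀a(2b-a)/L² = 20·(4/3)·(2·(8/3)-(4/3))/4² = 20/3 kN·m
Superposition: R_A = 328/15 kN, M_A = 136/15 kN·m, R_B = 32/15 kN, M_B = -4/15 kN·m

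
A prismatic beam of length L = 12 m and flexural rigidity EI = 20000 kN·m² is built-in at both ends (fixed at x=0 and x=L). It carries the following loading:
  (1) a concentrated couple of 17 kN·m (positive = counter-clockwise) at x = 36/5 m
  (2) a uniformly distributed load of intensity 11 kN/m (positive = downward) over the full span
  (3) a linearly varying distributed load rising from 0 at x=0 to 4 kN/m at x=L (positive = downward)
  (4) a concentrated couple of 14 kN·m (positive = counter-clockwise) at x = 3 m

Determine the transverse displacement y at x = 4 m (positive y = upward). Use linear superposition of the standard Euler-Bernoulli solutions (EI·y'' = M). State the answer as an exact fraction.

Load 1 — applied couple M₀=17 kN·m at a=36/5 m (b=L-a=24/5):
  y_1 = (R_Ax³/6 - M_Ax²/2)/EI  [x≤a] with R_A=51/25, M_A=136/25 = ((51/25)·4³/6 - (136/25)·4²/2)/20000 = -17/15625 m
Load 2 — uniform load w=11 kN/m over full span:
  y_2 = -wx²(L-x)²/(24EI) = -11·4²·(12-4)²/(24·20000) = -44/1875 m
Load 3 — triangular load w₀=4 kN/m (0→w₀ over full span):
  y_3 = -w₀x²(L-x)²(x+2L)/(120LEI) = -4·4²·(12-4)²·(4+2·12)/(120·12·20000) = -112/28125 m
Load 4 — applied couple M₀=14 kN·m at a=3 m (b=L-a=9):
  y_4 = (R_Ax³/6 - M_Ax²/2 - M₀(x-a)²/2)/EI  [x>a] with R_A=21/16, M_A=-21/8 = ((21/16)·4³/6 - (-21/8)·4²/2 - 14·(4-3)²/2)/20000 = 7/5000 m
Superposition: y = Σ y_i = -30529/1125000 m ≈ -0.027137 m

y(4) = -30529/1125000 m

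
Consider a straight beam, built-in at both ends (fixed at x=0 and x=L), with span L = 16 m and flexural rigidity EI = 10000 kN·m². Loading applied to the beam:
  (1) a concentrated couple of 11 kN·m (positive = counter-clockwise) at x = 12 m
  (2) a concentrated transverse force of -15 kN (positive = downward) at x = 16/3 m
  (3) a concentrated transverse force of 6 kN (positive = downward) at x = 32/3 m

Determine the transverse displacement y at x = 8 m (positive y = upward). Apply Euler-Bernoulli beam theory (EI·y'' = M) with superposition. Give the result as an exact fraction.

y(8) = 221/22500 m

Load 1 — applied couple M₀=11 kN·m at a=12 m (b=L-a=4):
  y_1 = (R_Ax³/6 - M_Ax²/2)/EI  [x≤a] with R_A=99/128, M_A=55/16 = ((99/128)·8³/6 - (55/16)·8²/2)/10000 = -11/2500 m
Load 2 — point force P=-15 kN at a=16/3 m (b=L-a=32/3):
  y_2 = -Pa²(L-x)²(3bL-(3b+a)(L-x))/(6L³EI)  [x>a] = -(-15)·(16/3)²·(16-8)²·(3·(32/3)·16-(3·(32/3)+(16/3))·(16-8))/(6·16³·10000) = 16/675 m
Load 3 — point force P=6 kN at a=32/3 m (b=L-a=16/3):
  y_3 = -Pb²x²(3aL-(3a+b)x)/(6L³EI)  [x≤a] = -6·(16/3)²·8²·(3·(32/3)·16-(3·(32/3)+(16/3))·8)/(6·16³·10000) = -32/3375 m
Superposition: y = Σ y_i = 221/22500 m ≈ 0.009822 m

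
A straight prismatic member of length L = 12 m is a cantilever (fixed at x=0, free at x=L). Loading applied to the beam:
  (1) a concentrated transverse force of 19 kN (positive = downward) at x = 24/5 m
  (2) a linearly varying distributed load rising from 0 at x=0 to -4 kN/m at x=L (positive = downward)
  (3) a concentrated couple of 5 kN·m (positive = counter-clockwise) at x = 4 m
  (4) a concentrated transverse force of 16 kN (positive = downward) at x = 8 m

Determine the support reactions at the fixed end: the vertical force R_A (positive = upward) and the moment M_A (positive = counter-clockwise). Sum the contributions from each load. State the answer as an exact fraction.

Load 1 — point force P=19 kN at a=24/5 m (b=L-a=36/5):
  R_A = P = 19 kN
  M_A = Pa = 19·(24/5) = 456/5 kN·m
Load 2 — triangular load w₀=-4 kN/m (0→w₀ over full span):
  R_A = w₀L/2 = (-4)·12/2 = -24 kN
  M_A = w₀L²/3 = (-4)·12²/3 = -192 kN·m
Load 3 — applied couple M₀=5 kN·m at a=4 m (b=L-a=8):
  R_A = 0 kN
  M_A = -M₀ = -5 kN·m
Load 4 — point force P=16 kN at a=8 m (b=L-a=4):
  R_A = P = 16 kN
  M_A = Pa = 16·8 = 128 kN·m
Superposition: R_A = 11 kN, M_A = 111/5 kN·m

R_A = 11 kN, M_A = 111/5 kN·m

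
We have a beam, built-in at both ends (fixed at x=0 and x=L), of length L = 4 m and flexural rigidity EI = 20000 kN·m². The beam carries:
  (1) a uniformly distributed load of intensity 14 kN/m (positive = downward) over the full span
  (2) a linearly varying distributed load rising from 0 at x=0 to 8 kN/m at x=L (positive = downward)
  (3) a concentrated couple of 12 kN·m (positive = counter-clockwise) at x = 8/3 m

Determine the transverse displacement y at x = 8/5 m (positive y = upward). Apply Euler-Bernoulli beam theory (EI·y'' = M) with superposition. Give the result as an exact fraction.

y(8/5) = -19556/29296875 m

Load 1 — uniform load w=14 kN/m over full span:
  y_1 = -wx²(L-x)²/(24EI) = -14·(8/5)²·(4-(8/5))²/(24·20000) = -168/390625 m
Load 2 — triangular load w₀=8 kN/m (0→w₀ over full span):
  y_2 = -w₀x²(L-x)²(x+2L)/(120LEI) = -8·(8/5)²·(4-(8/5))²·((8/5)+2·4)/(120·4·20000) = -1152/9765625 m
Load 3 — applied couple M₀=12 kN·m at a=8/3 m (b=L-a=4/3):
  y_3 = (R_Ax³/6 - M_Ax²/2)/EI  [x≤a] with R_A=4, M_A=4 = (4·(8/5)³/6 - 4·(8/5)²/2)/20000 = -28/234375 m
Superposition: y = Σ y_i = -19556/29296875 m ≈ -0.000668 m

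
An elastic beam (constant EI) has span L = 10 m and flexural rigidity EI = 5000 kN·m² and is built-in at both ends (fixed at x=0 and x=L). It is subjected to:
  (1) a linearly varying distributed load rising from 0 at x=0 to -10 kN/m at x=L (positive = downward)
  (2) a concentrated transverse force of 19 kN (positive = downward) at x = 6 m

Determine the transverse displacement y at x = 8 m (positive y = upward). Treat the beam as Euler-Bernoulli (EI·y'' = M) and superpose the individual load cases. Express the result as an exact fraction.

y(8) = 2009/468750 m

Load 1 — triangular load w₀=-10 kN/m (0→w₀ over full span):
  y_1 = -w₀x²(L-x)²(x+2L)/(120LEI) = -(-10)·8²·(10-8)²·(8+2·10)/(120·10·5000) = 112/9375 m
Load 2 — point force P=19 kN at a=6 m (b=L-a=4):
  y_2 = -Pa²(L-x)²(3bL-(3b+a)(L-x))/(6L³EI)  [x>a] = -19·6²·(10-8)²·(3·4·10-(3·4+6)·(10-8))/(6·10³·5000) = -1197/156250 m
Superposition: y = Σ y_i = 2009/468750 m ≈ 0.004286 m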